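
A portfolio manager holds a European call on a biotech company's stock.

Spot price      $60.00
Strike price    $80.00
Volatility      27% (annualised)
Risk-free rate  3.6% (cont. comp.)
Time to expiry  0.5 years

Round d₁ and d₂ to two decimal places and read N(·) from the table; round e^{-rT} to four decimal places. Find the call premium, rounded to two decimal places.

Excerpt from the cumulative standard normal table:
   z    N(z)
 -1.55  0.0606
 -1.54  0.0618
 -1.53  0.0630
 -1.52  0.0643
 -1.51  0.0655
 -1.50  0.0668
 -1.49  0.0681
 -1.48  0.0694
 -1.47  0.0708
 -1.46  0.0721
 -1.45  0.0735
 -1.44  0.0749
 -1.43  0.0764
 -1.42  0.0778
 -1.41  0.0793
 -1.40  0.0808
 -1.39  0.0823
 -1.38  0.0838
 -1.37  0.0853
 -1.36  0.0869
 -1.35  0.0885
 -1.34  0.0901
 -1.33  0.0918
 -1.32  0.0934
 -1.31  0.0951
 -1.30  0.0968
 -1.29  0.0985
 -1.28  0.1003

$0.46

σ√T = 0.27·√0.5 = 0.1909
d₁ = [ln(60/80) + (0.036 + ½·0.27²)·0.5] / (σ√T) = (-0.2877 + 0.0362) / 0.1909 = -1.3171 which rounds to -1.32
d₂ = -1.3171 − 0.1909 = -1.5080 which rounds to -1.51
e^(−rT) = e^(−0.036·0.5) = 0.9822
N(d₁) = N(-1.32) = 0.0934;  N(d₂) = N(-1.51) = 0.0655
C = 60·0.0934 − 80·0.9822·0.0655 = 5.6040 − 5.1467 = 0.4573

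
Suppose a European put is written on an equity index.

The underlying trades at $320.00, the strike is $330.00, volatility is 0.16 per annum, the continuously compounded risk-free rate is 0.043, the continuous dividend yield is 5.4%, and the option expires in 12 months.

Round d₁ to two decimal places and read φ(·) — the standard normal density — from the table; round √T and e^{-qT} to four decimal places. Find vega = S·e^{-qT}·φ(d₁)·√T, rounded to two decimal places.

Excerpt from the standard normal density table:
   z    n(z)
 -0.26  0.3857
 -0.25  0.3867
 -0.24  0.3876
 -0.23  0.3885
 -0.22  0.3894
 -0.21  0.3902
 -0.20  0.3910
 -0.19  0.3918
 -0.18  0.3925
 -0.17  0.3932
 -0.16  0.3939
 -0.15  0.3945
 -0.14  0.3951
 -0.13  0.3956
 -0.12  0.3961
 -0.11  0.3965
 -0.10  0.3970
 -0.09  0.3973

T = 1;  σ√T = 0.1600
ln(S/K) + (r − q + σ²/2)T = ln(320/330) + (0.043 − 0.054 + 0.16²/2)·1 = -0.0308 + 0.0018 = -0.0290
d₁ = -0.0290 / 0.1600 = -0.1811 → -0.18
√T = √1 = 1.0000
φ(d₁) = φ(-0.18) = 0.3925
e^(−qT) = e^(−0.054·1) = 0.9474
vega = S·e^(−qT)·φ(d₁)·√T = 320·0.9474·0.3925·1.0000 = 118.9934
(Call and put vega coincide under Black-Scholes.)

118.99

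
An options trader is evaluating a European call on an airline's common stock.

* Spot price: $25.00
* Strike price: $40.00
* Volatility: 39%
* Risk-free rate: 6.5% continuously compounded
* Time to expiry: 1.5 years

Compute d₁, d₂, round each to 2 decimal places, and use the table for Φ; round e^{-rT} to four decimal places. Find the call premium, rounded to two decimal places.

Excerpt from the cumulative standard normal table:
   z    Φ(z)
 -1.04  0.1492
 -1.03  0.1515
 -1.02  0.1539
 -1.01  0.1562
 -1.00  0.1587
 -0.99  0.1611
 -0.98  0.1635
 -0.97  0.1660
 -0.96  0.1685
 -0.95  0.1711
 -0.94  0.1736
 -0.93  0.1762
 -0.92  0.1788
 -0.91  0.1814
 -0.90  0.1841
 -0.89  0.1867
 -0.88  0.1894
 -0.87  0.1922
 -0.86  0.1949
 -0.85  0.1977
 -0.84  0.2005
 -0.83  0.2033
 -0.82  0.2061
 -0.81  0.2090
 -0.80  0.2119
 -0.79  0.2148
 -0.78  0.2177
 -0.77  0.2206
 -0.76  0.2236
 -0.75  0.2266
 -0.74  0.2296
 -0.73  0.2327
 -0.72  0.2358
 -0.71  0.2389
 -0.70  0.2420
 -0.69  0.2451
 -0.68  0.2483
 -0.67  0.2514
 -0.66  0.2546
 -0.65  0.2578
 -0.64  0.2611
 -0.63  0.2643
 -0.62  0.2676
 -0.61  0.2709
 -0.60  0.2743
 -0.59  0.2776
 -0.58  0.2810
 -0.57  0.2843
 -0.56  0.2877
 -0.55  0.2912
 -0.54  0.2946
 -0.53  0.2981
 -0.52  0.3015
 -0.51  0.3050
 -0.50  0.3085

$1.78

T = 1.5;  σ√T = 0.4777
ln(S/K) + (r + σ²/2)T = ln(25/40) + (0.065 + 0.39²/2)·1.5 = -0.4700 + 0.2116 = -0.2584
d₁ = -0.2584 / 0.4777 = -0.5410 → -0.54
d₂ = d₁ − σ√T = -0.5410 − 0.4777 = -1.0187 → -1.02
exp(−rT) = exp(−0.065·1.5) = 0.9071
N(d₁) = N(-0.54) = 0.2946;  N(d₂) = N(-1.02) = 0.1539
C = 25·0.2946 − 40·0.9071·0.1539 = 7.3650 − 5.5841 = 1.7809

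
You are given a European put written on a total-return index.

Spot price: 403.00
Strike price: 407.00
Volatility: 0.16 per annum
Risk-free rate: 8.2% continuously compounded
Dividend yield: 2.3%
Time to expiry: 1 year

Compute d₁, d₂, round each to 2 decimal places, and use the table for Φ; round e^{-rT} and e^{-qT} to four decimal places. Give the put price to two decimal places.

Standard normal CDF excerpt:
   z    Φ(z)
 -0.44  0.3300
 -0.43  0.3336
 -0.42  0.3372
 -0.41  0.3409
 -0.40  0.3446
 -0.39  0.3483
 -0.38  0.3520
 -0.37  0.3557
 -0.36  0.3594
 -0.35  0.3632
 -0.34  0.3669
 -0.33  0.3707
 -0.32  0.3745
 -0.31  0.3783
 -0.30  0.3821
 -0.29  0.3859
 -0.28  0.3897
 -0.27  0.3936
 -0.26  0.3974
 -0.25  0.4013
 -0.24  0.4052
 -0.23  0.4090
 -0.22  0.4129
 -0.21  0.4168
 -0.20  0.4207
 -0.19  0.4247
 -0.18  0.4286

16.18

T = 1;  σ√T = 0.1600
d₁ = [ln(403/407) + (0.082 − 0.023 + 0.16²/2)·1] / 0.1600 = [-0.0099 + 0.0718] / 0.1600 = 0.3870 → 0.39
d₂ = d₁ − σ√T = 0.3870 − 0.1600 = 0.2270 → 0.23
exp(−qT) = exp(−0.023·1) = 0.9773;  exp(−rT) = exp(−0.082·1) = 0.9213
N(−d₂) = N(-0.23) = 0.4090;  N(−d₁) = N(-0.39) = 0.3483
P = 407·0.9213·0.4090 − 403·0.9773·0.3483 = 153.3624 − 137.1786 = 16.1837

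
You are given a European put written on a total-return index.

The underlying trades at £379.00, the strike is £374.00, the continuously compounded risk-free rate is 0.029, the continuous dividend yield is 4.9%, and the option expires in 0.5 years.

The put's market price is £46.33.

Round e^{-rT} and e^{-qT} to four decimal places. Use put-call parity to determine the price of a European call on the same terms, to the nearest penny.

exp(−qT) = exp(−0.049·0.5) = 0.9758;  exp(−rT) = exp(−0.029·0.5) = 0.9856
Put-call parity: C − P = S·e^(−qT) − K·e^(−rT) = 379·0.9758 − 374·0.9856 = 369.8282 − 368.6144 = 1.2138
C = P + (C − P) = 46.33 + (1.2138) = 47.5438

£47.54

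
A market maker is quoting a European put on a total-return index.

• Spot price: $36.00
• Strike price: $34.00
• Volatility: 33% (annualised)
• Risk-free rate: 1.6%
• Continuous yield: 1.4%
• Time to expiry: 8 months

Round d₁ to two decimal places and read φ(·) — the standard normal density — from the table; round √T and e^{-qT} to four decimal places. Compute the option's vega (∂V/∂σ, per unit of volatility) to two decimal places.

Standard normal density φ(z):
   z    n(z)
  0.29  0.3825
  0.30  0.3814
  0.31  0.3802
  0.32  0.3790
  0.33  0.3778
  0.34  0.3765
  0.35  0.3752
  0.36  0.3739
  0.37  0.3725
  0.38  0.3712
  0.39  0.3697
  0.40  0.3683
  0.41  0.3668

10.93

T = 0.6667;  σ√T = 0.2694
d₁ = [ln(36/34) + (0.016 − 0.014 + 0.33²/2)·0.6667] / 0.2694 = [0.0572 + 0.0376] / 0.2694 = 0.3518 which rounds to 0.35
√T = √0.6667 = 0.8165
φ(d₁) = φ(0.35) = 0.3752
e^(−qT) = e^(−0.014·0.6667) = 0.9907
vega = S·e^(−qT)·φ(d₁)·√T = 36·0.9907·0.3752·0.8165 = 10.9261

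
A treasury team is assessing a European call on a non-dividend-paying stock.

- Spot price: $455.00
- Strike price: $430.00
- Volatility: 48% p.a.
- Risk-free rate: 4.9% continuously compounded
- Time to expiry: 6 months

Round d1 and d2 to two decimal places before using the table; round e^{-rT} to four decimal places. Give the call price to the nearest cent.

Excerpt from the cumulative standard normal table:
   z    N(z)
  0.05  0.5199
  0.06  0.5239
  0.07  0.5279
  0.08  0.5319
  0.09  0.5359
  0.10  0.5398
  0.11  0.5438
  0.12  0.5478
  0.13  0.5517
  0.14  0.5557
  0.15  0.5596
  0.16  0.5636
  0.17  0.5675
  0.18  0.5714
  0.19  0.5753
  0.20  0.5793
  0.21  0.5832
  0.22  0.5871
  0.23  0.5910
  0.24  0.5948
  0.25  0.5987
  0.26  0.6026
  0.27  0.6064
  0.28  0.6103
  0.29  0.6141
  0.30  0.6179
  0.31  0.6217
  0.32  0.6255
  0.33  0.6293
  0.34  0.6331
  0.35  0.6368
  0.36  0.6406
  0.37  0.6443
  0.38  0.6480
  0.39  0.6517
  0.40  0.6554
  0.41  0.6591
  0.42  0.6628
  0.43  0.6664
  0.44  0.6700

$78.39

T = 0.5;  σ√T = 0.3394
ln(S/K) + (r + σ²/2)T = ln(455/430) + (0.049 + 0.48²/2)·0.5 = 0.0565 + 0.0821 = 0.1386
d₁ = 0.1386 / 0.3394 = 0.4084 ≈ 0.41
d₂ = d₁ − σ√T = 0.4084 − 0.3394 = 0.0690 ≈ 0.07
e^(−rT) = e^(−0.049·0.5) = 0.9758
C = 455·N(0.41) − 430·0.9758·N(0.07) = 455·0.6591 − 430·0.9758·0.5279 = 299.8905 − 221.5037 = 78.3868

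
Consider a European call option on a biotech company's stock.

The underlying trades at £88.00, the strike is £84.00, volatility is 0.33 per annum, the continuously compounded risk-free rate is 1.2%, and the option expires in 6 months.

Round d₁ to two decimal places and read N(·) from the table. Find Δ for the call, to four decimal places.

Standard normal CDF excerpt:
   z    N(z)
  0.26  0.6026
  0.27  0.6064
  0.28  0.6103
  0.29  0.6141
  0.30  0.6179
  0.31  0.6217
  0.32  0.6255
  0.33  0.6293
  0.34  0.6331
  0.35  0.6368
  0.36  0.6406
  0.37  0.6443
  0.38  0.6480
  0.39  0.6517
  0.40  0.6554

0.6331

σ√T = 0.33·√0.5 = 0.2333
d₁ = [ln(88/84) + (0.012 + 0.33²/2)·0.5] / 0.2333 = [0.0465 + 0.0332] / 0.2333 = 0.3417 ⇒ 0.34
N(d₁) = N(0.34) = 0.6331
Δ_call = N(d₁) = 0.6331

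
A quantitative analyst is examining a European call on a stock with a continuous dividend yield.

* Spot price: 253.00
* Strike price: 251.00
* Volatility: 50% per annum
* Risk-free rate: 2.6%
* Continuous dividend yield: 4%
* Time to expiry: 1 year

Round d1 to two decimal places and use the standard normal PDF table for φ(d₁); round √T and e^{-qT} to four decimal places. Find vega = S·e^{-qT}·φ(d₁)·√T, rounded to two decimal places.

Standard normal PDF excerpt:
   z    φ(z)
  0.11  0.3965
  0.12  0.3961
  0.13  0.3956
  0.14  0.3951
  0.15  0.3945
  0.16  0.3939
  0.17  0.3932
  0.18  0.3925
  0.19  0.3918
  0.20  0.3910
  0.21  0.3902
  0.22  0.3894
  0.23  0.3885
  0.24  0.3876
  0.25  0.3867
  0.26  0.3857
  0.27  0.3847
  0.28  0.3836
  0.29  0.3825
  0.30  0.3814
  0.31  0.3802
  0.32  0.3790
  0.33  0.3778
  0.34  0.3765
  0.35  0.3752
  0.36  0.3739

94.22

σ√T = 0.5 × 1.0000 = 0.5000
d₁ = [ln(253/251) + (0.026 − 0.04 + 0.5²/2)·1] / 0.5000 = [0.0079 + 0.1110] / 0.5000 = 0.2379 ≈ 0.24
√T = √1 = 1.0000
φ(d₁) = φ(0.24) = 0.3876
exp(−qT) = exp(−0.04·1) = 0.9608
vega = S·exp(−qT)·φ(d₁)·√T = 253·0.9608·0.3876·1.0000 = 94.2187
(Vega is the same for a European call and put with the same parameters.)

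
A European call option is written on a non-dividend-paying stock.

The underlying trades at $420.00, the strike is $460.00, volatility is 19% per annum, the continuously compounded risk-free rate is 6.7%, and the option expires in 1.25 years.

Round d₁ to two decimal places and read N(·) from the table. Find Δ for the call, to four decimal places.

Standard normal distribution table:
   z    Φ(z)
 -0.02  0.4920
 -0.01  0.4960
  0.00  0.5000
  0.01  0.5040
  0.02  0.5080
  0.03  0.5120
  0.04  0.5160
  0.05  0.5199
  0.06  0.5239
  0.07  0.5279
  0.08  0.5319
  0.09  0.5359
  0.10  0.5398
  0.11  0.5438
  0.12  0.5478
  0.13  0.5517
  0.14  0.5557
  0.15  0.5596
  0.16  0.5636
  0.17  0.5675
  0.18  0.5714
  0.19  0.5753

0.5279

T = 1.25;  σ√T = 0.2124
d₁ = [ln(420/460) + (0.067 + 0.19²/2)·1.25] / 0.2124 = [-0.0910 + 0.1063] / 0.2124 = 0.0722 which rounds to 0.07
N(d₁) = N(0.07) = 0.5279
Δ_call = N(d₁) = 0.5279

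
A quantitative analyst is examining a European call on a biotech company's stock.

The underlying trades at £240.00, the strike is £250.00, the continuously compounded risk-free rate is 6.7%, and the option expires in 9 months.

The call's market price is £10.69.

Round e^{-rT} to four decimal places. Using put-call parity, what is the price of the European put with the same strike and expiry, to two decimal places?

£8.44

exp(−rT) = exp(−0.067·0.75) = 0.9510
Put-call parity: C − P = S − K·e^(−rT) = 240 − 250·0.9510 = 240 − 237.7500 = 2.2500
P = C − (C − P) = 10.69 − (2.2500) = 8.4400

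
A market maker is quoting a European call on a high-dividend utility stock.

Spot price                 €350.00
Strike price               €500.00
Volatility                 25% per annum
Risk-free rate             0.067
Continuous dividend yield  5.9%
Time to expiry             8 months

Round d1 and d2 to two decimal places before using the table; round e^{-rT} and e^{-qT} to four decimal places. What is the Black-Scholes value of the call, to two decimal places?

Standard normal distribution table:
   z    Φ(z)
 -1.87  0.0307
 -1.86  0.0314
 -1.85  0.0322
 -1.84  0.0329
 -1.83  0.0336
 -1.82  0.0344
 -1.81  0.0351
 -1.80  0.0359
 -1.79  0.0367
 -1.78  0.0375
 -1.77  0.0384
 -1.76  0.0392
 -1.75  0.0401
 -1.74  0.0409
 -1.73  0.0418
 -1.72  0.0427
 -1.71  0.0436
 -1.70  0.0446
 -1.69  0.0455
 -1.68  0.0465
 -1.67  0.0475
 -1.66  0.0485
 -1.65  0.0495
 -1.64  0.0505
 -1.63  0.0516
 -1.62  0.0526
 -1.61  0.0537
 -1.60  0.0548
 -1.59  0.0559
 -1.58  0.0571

σ√T = 0.25·√0.6667 = 0.2041
ln(S/K) + (r − q + σ²/2)T = ln(350/500) + (0.067 − 0.059 + 0.25²/2)·0.6667 = -0.3567 + 0.0262 = -0.3305
d₁ = -0.3305 / 0.2041 = -1.6192 which rounds to -1.62
d₂ = d₁ − σ√T = -1.6192 − 0.2041 = -1.8233 which rounds to -1.82
exp(−qT) = exp(−0.059·0.6667) = 0.9614;  exp(−rT) = exp(−0.067·0.6667) = 0.9563
N(d₁) = N(-1.62) = 0.0526;  N(d₂) = N(-1.82) = 0.0344
C = 350·0.9614·0.0526 − 500·0.9563·0.0344 = 17.6994 − 16.4484 = 1.2510

€1.25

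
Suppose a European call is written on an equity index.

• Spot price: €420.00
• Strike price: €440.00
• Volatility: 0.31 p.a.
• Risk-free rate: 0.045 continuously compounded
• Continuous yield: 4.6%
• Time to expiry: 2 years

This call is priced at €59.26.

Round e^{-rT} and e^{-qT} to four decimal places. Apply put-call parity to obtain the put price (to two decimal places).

e^(−qT) = e^(−0.046·2) = 0.9121;  e^(−rT) = e^(−0.045·2) = 0.9139
Put-call parity: C − P = S·e^(−qT) − K·e^(−rT) = 420·0.9121 − 440·0.9139 = 383.0820 − 402.1160 = -19.0340
P = C − (C − P) = 59.26 − (-19.0340) = 78.2940

€78.29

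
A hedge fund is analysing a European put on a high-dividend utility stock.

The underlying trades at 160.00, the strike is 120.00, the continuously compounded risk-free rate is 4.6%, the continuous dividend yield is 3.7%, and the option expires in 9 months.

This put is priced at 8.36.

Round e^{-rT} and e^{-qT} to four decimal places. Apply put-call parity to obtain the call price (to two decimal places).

e^(−qT) = e^(−0.037·0.75) = 0.9726;  e^(−rT) = e^(−0.046·0.75) = 0.9661
Put-call parity: C − P = S·e^(−qT) − K·e^(−rT) = 160·0.9726 − 120·0.9661 = 155.6160 − 115.9320 = 39.6840
C = P + (C − P) = 8.36 + (39.6840) = 48.0440

48.04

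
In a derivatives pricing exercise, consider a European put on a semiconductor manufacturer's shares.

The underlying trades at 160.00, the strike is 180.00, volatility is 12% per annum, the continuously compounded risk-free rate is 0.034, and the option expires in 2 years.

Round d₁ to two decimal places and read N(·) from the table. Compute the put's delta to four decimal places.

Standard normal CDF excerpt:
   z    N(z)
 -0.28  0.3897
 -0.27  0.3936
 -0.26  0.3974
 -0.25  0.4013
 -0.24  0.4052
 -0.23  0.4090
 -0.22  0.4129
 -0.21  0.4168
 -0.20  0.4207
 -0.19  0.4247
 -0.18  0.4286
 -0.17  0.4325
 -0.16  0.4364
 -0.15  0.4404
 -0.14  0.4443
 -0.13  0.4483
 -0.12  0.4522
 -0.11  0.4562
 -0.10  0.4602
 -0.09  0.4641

-0.5832

T = 2;  σ√T = 0.1697
d₁ = [ln(160/180) + (0.034 + 0.12²/2)·2] / 0.1697 = [-0.1178 + 0.0824] / 0.1697 = -0.2085 → -0.21
N(d₁) = N(-0.21) = 0.4168
Δ_put = N(d₁) − 1 = 0.4168 − 1 = -0.5832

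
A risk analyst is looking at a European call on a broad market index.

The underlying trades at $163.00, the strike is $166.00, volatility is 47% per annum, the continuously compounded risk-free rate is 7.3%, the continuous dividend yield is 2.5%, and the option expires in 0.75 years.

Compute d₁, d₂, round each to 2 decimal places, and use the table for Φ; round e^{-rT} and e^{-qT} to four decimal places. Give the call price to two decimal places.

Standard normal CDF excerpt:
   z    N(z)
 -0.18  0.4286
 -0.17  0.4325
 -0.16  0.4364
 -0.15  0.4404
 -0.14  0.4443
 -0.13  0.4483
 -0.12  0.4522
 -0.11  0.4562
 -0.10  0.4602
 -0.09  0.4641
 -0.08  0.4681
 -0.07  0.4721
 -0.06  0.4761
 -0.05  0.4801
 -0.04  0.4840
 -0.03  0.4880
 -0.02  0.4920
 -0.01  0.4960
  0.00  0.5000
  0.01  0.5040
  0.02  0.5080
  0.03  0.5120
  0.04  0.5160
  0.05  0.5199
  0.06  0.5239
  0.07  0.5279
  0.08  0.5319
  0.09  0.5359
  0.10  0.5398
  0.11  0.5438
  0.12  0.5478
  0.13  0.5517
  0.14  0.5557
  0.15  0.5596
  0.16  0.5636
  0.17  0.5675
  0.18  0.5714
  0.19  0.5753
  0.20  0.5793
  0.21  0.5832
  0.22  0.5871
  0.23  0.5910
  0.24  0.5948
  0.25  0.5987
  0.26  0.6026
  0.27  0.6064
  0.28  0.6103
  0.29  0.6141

$27.19

σ√T = 0.47·√0.75 = 0.4070
d₁ = [ln(163/166) + (0.073 − 0.025 + ½·0.47²)·0.75] / (σ√T) = (-0.0182 + 0.1188) / 0.4070 = 0.2472 ≈ 0.25
d₂ = 0.2472 − 0.4070 = -0.1599 ≈ -0.16
e^(−qT) = e^(−0.025·0.75) = 0.9814;  e^(−rT) = e^(−0.073·0.75) = 0.9467
N(d₁) = N(0.25) = 0.5987;  N(d₂) = N(-0.16) = 0.4364
C = 163·0.9814·0.5987 − 166·0.9467·0.4364 = 95.7730 − 68.5812 = 27.1917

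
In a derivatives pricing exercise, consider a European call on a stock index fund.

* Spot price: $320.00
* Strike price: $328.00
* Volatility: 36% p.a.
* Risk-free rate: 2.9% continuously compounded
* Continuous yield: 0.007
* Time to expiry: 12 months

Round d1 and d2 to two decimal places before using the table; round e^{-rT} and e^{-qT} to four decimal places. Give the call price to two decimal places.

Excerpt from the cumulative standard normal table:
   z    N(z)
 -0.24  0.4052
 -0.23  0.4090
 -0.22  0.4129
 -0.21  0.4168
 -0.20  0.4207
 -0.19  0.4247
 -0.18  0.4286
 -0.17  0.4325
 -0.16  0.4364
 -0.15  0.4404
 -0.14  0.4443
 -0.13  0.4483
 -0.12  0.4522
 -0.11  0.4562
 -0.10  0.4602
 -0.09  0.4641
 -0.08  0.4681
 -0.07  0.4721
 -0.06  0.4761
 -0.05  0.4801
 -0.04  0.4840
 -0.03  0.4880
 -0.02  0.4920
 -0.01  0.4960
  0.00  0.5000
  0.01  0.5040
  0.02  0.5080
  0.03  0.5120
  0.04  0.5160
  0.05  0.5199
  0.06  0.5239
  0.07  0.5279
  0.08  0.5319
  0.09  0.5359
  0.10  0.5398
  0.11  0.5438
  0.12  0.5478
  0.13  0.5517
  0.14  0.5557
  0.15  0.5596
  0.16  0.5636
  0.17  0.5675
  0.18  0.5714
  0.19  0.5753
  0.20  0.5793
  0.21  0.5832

σ√T = 0.36 × 1.0000 = 0.3600
d₁ = [ln(320/328) + (0.029 − 0.007 + ½·0.36²)·1] / (σ√T) = (-0.0247 + 0.0868) / 0.3600 = 0.1725 ⇒ 0.17
d₂ = 0.1725 − 0.3600 = -0.1875 ⇒ -0.19
e^(−qT) = e^(−0.007·1) = 0.9930;  e^(−rT) = e^(−0.029·1) = 0.9714
C = 320·0.9930·N(0.17) − 328·0.9714·N(-0.19) = 320·0.9930·0.5675 − 328·0.9714·0.4247 = 180.3288 − 135.3176 = 45.0112

$45.01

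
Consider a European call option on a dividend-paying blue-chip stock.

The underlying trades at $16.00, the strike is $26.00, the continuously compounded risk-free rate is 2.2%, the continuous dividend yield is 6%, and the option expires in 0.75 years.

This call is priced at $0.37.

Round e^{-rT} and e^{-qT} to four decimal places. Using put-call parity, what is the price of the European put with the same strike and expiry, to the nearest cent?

$10.65

e^(−qT) = e^(−0.06·0.75) = 0.9560;  e^(−rT) = e^(−0.022·0.75) = 0.9836
Put-call parity: C − P = S·e^(−qT) − K·e^(−rT) = 16·0.9560 − 26·0.9836 = 15.2960 − 25.5736 = -10.2776
P = C − (C − P) = 0.37 − (-10.2776) = 10.6476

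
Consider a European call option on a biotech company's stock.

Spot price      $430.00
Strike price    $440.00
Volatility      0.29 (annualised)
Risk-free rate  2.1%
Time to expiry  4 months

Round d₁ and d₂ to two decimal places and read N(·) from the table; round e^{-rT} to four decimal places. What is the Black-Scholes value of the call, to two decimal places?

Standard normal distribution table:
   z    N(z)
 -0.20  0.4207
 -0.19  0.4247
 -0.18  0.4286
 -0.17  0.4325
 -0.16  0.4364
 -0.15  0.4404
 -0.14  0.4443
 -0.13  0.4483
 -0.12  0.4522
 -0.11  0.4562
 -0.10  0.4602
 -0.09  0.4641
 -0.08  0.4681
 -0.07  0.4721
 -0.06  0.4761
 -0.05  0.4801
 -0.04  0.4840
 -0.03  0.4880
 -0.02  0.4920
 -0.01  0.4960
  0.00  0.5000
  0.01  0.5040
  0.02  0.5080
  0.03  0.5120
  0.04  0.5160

$26.02

T = 0.3333;  σ√T = 0.1674
d₁ = [ln(430/440) + (0.021 + 0.29²/2)·0.3333] / 0.1674 = [-0.0230 + 0.0210] / 0.1674 = -0.0118 ⇒ -0.01
d₂ = d₁ − σ√T = -0.0118 − 0.1674 = -0.1792 ⇒ -0.18
e^(−rT) = e^(−0.021·0.3333) = 0.9930
C = 430·N(-0.01) − 440·0.9930·N(-0.18) = 430·0.4960 − 440·0.9930·0.4286 = 213.2800 − 187.2639 = 26.0161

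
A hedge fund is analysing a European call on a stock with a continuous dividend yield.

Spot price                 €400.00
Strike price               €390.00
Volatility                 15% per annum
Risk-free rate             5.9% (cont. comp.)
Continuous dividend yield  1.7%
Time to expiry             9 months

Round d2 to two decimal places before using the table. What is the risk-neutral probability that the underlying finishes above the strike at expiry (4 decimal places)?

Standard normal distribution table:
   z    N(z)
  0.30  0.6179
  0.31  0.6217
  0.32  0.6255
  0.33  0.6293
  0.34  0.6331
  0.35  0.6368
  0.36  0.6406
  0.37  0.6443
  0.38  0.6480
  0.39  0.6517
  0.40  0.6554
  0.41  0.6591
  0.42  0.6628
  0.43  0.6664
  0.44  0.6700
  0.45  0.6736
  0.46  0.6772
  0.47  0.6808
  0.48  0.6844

T = 0.75;  σ√T = 0.1299
d₁ = [ln(400/390) + (0.059 − 0.017 + 0.15²/2)·0.75] / 0.1299 = [0.0253 + 0.0399] / 0.1299 = 0.5023 ⇒ 0.50
d₂ = d₁ − σ√T = 0.5023 − 0.1299 = 0.3724 ⇒ 0.37
Risk-neutral Pr[S_T > K] = N(d₂) = N(0.37) = 0.6443

0.6443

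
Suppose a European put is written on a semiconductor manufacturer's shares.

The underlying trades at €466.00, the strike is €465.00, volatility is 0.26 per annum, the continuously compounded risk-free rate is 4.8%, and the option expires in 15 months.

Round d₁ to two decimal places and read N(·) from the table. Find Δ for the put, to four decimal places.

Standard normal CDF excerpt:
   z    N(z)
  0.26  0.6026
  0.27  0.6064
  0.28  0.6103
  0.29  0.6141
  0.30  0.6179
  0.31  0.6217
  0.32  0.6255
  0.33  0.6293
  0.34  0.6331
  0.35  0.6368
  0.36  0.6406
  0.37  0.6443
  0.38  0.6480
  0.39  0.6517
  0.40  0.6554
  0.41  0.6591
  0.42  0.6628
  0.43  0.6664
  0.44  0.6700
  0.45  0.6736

σ√T = 0.26·√1.25 = 0.2907
d₁ = [ln(466/465) + (0.048 + ½·0.26²)·1.25] / (σ√T) = (0.0021 + 0.1023) / 0.2907 = 0.3591 ≈ 0.36
N(d₁) = N(0.36) = 0.6406
Δ_put = N(d₁) − 1 = 0.6406 − 1 = -0.3594

-0.3594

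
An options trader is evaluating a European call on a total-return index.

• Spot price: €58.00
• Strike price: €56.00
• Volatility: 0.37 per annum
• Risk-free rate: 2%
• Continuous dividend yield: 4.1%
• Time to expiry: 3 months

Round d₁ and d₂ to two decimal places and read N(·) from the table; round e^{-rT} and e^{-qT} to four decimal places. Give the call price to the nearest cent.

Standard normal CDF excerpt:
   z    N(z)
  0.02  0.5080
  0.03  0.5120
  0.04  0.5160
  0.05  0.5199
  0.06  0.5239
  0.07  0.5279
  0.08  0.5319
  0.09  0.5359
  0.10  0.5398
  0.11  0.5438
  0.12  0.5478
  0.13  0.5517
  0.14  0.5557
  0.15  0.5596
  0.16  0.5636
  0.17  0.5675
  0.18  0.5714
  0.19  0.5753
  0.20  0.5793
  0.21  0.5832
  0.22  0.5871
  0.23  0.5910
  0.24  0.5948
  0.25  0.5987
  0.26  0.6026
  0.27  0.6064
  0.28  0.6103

€4.96

σ√T = 0.37·√0.25 = 0.1850
d₁ = [ln(58/56) + (0.02 − 0.041 + 0.37²/2)·0.25] / 0.1850 = [0.0351 + 0.0119] / 0.1850 = 0.2538 → 0.25
d₂ = d₁ − σ√T = 0.2538 − 0.1850 = 0.0688 → 0.07
exp(−qT) = exp(−0.041·0.25) = 0.9898;  exp(−rT) = exp(−0.02·0.25) = 0.9950
N(d₁) = N(0.25) = 0.5987;  N(d₂) = N(0.07) = 0.5279
C = 58·0.9898·0.5987 − 56·0.9950·0.5279 = 34.3704 − 29.4146 = 4.9558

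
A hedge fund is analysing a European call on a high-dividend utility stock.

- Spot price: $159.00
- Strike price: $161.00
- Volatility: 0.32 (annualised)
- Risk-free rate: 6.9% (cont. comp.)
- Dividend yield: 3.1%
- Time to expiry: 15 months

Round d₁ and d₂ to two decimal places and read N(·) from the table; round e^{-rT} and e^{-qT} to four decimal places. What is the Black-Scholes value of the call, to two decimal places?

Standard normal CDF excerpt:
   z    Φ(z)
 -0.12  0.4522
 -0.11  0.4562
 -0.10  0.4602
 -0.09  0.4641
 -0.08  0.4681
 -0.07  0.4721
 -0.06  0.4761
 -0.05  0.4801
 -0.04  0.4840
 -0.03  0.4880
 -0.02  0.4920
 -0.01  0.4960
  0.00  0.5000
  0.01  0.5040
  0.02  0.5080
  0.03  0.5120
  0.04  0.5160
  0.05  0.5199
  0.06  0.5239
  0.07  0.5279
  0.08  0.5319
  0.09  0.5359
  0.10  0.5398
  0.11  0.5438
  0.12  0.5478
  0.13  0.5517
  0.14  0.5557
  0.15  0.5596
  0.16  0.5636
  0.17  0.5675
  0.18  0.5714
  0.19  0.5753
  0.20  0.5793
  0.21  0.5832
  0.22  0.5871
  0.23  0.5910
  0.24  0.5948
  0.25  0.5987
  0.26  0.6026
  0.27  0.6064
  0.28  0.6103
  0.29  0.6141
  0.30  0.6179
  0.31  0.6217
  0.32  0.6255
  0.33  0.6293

$24.21

T = 1.25;  σ√T = 0.3578
d₁ = [ln(159/161) + (0.069 − 0.031 + 0.32²/2)·1.25] / 0.3578 = [-0.0125 + 0.1115] / 0.3578 = 0.2767 which rounds to 0.28
d₂ = d₁ − σ√T = 0.2767 − 0.3578 = -0.0811 which rounds to -0.08
e^(−qT) = e^(−0.031·1.25) = 0.9620;  e^(−rT) = e^(−0.069·1.25) = 0.9174
C = 159·0.9620·N(0.28) − 161·0.9174·N(-0.08) = 159·0.9620·0.6103 − 161·0.9174·0.4681 = 93.3503 − 69.1390 = 24.2112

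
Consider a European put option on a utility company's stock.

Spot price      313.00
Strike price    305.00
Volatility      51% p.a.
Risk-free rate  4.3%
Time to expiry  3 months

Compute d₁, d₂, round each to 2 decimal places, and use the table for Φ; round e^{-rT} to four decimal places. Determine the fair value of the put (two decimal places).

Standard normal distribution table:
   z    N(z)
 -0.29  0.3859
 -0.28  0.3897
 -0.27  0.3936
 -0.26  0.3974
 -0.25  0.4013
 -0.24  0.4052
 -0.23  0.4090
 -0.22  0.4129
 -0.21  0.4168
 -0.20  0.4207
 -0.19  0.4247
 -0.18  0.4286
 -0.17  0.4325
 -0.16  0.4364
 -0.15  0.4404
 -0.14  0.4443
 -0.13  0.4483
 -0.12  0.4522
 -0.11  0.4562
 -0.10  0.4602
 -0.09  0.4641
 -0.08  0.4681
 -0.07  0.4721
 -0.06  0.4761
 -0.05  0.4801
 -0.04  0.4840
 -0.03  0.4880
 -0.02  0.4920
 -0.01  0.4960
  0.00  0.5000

σ√T = 0.51 × 0.5000 = 0.2550
ln(S/K) + (r + σ²/2)T = ln(313/305) + (0.043 + 0.51²/2)·0.25 = 0.0259 + 0.0433 = 0.0692
d₁ = 0.0692 / 0.2550 = 0.2712 ⇒ 0.27
d₂ = d₁ − σ√T = 0.2712 − 0.2550 = 0.0162 ⇒ 0.02
e^(−rT) = e^(−0.043·0.25) = 0.9893
N(−d₂) = N(-0.02) = 0.4920;  N(−d₁) = N(-0.27) = 0.3936
P = 305·0.9893·0.4920 − 313·0.3936 = 148.4544 − 123.1968 = 25.2576

25.26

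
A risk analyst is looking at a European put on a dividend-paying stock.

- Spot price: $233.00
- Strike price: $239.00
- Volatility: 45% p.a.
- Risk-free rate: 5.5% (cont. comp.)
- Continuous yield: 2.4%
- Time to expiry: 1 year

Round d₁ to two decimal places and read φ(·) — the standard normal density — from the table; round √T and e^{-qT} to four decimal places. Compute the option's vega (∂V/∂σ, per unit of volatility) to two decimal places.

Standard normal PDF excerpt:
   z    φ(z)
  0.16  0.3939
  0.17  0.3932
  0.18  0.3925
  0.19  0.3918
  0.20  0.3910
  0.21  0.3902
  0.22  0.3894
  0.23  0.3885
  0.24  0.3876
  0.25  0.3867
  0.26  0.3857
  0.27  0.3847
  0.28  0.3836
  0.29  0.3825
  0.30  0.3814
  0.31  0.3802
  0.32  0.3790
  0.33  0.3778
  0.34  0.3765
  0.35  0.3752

σ√T = 0.45·√1 = 0.4500
d₁ = [ln(233/239) + (0.055 − 0.024 + 0.45²/2)·1] / 0.4500 = [-0.0254 + 0.1323] / 0.4500 = 0.2374 ⇒ 0.24
√T = √1 = 1.0000
φ(d₁) = φ(0.24) = 0.3876
exp(−qT) = exp(−0.024·1) = 0.9763
vega = S·exp(−qT)·φ(d₁)·√T = 233·0.9763·0.3876·1.0000 = 88.1704

88.17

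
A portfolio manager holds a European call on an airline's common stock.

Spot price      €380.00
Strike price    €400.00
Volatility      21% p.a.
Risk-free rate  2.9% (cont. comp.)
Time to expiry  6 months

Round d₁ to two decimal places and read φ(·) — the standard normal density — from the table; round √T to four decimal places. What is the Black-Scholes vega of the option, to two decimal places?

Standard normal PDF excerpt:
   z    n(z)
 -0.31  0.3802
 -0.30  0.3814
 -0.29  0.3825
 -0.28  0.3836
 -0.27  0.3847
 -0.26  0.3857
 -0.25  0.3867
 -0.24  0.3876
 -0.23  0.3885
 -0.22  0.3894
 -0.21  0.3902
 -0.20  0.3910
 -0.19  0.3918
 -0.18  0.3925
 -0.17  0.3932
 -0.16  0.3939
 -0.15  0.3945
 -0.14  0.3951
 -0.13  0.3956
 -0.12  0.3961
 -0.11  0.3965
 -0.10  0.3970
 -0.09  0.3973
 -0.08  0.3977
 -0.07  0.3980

σ√T = 0.21 × 0.7071 = 0.1485
d₁ = [ln(380/400) + (0.029 + 0.21²/2)·0.5] / 0.1485 = [-0.0513 + 0.0255] / 0.1485 = -0.1735 which rounds to -0.17
√T = √0.5 = 0.7071
φ(d₁) = φ(-0.17) = 0.3932
vega = S·φ(d₁)·√T = 380·0.3932·0.7071 = 105.6521
(Call and put vega coincide under Black-Scholes.)

105.65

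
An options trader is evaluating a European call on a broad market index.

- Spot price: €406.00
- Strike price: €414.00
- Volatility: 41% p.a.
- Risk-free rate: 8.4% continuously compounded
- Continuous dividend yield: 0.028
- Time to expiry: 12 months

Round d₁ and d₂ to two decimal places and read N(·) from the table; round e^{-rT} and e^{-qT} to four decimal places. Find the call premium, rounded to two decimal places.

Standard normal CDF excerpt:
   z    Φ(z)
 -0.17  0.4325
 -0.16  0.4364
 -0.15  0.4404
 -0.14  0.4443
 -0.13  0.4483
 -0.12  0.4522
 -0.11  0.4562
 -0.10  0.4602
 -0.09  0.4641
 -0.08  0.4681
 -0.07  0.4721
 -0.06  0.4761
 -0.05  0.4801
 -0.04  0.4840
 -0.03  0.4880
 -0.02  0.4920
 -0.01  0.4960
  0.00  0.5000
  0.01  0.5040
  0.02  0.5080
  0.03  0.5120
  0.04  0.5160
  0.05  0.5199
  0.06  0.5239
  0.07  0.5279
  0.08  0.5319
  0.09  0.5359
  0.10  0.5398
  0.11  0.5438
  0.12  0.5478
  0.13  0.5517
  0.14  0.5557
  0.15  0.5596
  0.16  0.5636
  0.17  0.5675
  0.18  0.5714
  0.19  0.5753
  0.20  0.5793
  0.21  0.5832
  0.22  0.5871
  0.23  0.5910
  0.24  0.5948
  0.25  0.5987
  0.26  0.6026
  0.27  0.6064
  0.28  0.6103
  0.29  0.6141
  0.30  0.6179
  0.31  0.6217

T = 1;  σ√T = 0.4100
d₁ = [ln(406/414) + (0.084 − 0.028 + 0.41²/2)·1] / 0.4100 = [-0.0195 + 0.1401] / 0.4100 = 0.2940 ⇒ 0.29
d₂ = d₁ − σ√T = 0.2940 − 0.4100 = -0.1160 ⇒ -0.12
e^(−qT) = e^(−0.028·1) = 0.9724;  e^(−rT) = e^(−0.084·1) = 0.9194
C = 406·0.9724·N(0.29) − 414·0.9194·N(-0.12) = 406·0.9724·0.6141 − 414·0.9194·0.4522 = 242.4432 − 172.1216 = 70.3216

€70.32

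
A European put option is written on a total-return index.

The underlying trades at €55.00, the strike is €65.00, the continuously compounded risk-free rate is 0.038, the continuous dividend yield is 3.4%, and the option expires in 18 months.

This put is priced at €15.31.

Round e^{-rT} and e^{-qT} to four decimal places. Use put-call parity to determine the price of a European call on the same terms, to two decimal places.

exp(−qT) = exp(−0.034·1.5) = 0.9503;  exp(−rT) = exp(−0.038·1.5) = 0.9446
Put-call parity: C − P = S·e^(−qT) − K·e^(−rT) = 55·0.9503 − 65·0.9446 = 52.2665 − 61.3990 = -9.1325
C = P + (C − P) = 15.31 + (-9.1325) = 6.1775

€6.18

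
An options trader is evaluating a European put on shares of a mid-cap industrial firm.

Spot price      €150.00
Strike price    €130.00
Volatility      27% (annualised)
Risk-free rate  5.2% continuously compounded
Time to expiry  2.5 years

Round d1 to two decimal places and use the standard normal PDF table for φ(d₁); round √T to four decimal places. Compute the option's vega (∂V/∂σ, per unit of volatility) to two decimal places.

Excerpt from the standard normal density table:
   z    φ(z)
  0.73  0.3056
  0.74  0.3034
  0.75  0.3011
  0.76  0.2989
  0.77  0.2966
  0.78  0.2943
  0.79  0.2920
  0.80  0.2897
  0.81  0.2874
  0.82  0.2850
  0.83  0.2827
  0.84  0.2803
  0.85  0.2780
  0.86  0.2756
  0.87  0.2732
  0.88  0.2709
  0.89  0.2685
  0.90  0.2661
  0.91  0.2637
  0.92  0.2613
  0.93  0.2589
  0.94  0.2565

65.93

T = 2.5;  σ√T = 0.4269
d₁ = [ln(150/130) + (0.052 + 0.27²/2)·2.5] / 0.4269 = [0.1431 + 0.2211] / 0.4269 = 0.8532 which rounds to 0.85
√T = √2.5 = 1.5811
φ(d₁) = φ(0.85) = 0.2780
vega = S·φ(d₁)·√T = 150·0.2780·1.5811 = 65.9319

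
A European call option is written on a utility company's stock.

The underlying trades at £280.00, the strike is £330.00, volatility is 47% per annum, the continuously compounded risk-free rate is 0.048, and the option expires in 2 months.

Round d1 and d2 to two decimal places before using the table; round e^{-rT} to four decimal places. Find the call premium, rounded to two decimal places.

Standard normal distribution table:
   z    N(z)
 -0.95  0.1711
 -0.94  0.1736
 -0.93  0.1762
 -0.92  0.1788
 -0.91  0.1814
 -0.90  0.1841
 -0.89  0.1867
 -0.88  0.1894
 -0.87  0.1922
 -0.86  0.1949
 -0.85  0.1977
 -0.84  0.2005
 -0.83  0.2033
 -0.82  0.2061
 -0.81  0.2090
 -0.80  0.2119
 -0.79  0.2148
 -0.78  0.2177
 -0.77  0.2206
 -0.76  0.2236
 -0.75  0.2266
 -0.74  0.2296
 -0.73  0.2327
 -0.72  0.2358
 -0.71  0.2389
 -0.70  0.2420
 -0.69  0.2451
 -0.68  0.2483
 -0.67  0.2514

σ√T = 0.47·√0.1667 = 0.1919
d₁ = [ln(280/330) + (0.048 + 0.47²/2)·0.1667] / 0.1919 = [-0.1643 + 0.0264] / 0.1919 = -0.7187 which rounds to -0.72
d₂ = d₁ − σ√T = -0.7187 − 0.1919 = -0.9105 which rounds to -0.91
exp(−rT) = exp(−0.048·0.1667) = 0.9920
C = 280·N(-0.72) − 330·0.9920·N(-0.91) = 280·0.2358 − 330·0.9920·0.1814 = 66.0240 − 59.3831 = 6.6409

£6.64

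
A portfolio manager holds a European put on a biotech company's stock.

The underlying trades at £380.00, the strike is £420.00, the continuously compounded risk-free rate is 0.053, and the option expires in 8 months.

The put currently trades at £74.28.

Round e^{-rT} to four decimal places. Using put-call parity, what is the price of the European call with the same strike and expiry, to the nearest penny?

£48.85

e^(−rT) = e^(−0.053·0.6667) = 0.9653
Put-call parity: C − P = S − K·e^(−rT) = 380 − 420·0.9653 = 380 − 405.4260 = -25.4260
C = P + (C − P) = 74.28 + (-25.4260) = 48.8540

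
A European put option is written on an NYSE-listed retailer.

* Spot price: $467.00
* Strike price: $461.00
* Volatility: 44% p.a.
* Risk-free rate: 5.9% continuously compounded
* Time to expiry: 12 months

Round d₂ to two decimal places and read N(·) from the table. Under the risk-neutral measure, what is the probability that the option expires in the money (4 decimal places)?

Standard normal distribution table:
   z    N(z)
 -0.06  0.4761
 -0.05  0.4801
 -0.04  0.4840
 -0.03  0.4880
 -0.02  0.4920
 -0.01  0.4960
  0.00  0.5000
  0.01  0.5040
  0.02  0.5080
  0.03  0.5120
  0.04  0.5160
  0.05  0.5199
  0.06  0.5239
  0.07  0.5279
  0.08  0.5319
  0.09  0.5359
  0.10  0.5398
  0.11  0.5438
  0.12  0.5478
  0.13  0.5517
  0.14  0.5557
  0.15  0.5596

σ√T = 0.44 × 1.0000 = 0.4400
d₁ = [ln(467/461) + (0.059 + 0.44²/2)·1] / 0.4400 = [0.0129 + 0.1558] / 0.4400 = 0.3835 which rounds to 0.38
d₂ = d₁ − σ√T = 0.3835 − 0.4400 = -0.0565 which rounds to -0.06
Pr(exercise) under Q = N(−d₂) = N(0.06) = 0.5239

0.5239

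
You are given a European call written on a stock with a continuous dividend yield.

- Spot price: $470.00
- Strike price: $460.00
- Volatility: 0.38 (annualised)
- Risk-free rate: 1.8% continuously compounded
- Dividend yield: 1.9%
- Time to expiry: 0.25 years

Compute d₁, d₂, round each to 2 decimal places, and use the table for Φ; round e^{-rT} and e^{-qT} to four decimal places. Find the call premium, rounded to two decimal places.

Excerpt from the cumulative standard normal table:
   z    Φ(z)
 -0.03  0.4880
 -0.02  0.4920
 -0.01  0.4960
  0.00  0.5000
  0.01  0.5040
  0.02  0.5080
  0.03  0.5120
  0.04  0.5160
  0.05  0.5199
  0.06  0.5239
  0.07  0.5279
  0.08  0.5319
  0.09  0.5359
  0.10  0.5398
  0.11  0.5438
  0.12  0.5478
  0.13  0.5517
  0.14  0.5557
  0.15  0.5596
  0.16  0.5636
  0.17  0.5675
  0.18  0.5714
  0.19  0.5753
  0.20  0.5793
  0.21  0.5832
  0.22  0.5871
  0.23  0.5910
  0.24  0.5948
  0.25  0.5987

$40.19

σ√T = 0.38 × 0.5000 = 0.1900
ln(S/K) + (r − q + σ²/2)T = ln(470/460) + (0.018 − 0.019 + 0.38²/2)·0.25 = 0.0215 + 0.0178 = 0.0393
d₁ = 0.0393 / 0.1900 = 0.2069 which rounds to 0.21
d₂ = d₁ − σ√T = 0.2069 − 0.1900 = 0.0169 which rounds to 0.02
exp(−qT) = exp(−0.019·0.25) = 0.9953;  exp(−rT) = exp(−0.018·0.25) = 0.9955
N(d₁) = N(0.21) = 0.5832;  N(d₂) = N(0.02) = 0.5080
C = 470·0.9953·0.5832 − 460·0.9955·0.5080 = 272.8157 − 232.6284 = 40.1873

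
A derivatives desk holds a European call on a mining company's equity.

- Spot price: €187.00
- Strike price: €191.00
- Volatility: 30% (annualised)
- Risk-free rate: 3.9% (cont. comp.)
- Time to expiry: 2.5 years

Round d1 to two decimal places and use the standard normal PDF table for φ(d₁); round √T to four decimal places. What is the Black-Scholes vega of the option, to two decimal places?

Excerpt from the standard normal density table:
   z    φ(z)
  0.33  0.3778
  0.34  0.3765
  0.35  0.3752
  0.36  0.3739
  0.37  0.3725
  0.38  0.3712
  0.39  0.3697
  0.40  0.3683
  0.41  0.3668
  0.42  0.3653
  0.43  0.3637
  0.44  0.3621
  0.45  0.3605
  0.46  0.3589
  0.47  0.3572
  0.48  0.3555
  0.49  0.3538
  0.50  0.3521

σ√T = 0.3 × 1.5811 = 0.4743
d₁ = [ln(187/191) + (0.039 + ½·0.3²)·2.5] / (σ√T) = (-0.0212 + 0.2100) / 0.4743 = 0.3981 which rounds to 0.40
√T = √2.5 = 1.5811
φ(d₁) = φ(0.40) = 0.3683
vega = S·φ(d₁)·√T = 187·0.3683·1.5811 = 108.8937

108.89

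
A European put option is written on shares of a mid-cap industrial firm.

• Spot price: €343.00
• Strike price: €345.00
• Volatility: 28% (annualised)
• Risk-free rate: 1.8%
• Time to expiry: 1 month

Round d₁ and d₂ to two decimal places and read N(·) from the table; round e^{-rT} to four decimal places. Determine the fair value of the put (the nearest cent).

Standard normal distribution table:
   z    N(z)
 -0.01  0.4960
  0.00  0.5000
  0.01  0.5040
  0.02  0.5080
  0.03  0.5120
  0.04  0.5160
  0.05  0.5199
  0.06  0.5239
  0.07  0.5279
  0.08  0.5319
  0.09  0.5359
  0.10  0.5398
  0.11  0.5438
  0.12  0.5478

€11.74

σ√T = 0.28·√0.08333 = 0.0808
d₁ = [ln(343/345) + (0.018 + 0.28²/2)·0.08333] / 0.0808 = [-0.0058 + 0.0048] / 0.0808 = -0.0130 which rounds to -0.01
d₂ = d₁ − σ√T = -0.0130 − 0.0808 = -0.0938 which rounds to -0.09
e^(−rT) = e^(−0.018·0.08333) = 0.9985
P = 345·0.9985·N(0.09) − 343·N(0.01) = 345·0.9985·0.5359 − 343·0.5040 = 184.6082 − 172.8720 = 11.7362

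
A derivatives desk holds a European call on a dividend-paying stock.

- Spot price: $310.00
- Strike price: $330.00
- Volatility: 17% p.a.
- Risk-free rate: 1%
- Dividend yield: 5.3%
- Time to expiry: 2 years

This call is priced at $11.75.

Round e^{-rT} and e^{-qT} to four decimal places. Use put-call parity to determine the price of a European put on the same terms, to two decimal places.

exp(−qT) = exp(−0.053·2) = 0.8994;  exp(−rT) = exp(−0.01·2) = 0.9802
Put-call parity: C − P = S·e^(−qT) − K·e^(−rT) = 310·0.8994 − 330·0.9802 = 278.8140 − 323.4660 = -44.6520
P = C − (C − P) = 11.75 − (-44.6520) = 56.4020

$56.40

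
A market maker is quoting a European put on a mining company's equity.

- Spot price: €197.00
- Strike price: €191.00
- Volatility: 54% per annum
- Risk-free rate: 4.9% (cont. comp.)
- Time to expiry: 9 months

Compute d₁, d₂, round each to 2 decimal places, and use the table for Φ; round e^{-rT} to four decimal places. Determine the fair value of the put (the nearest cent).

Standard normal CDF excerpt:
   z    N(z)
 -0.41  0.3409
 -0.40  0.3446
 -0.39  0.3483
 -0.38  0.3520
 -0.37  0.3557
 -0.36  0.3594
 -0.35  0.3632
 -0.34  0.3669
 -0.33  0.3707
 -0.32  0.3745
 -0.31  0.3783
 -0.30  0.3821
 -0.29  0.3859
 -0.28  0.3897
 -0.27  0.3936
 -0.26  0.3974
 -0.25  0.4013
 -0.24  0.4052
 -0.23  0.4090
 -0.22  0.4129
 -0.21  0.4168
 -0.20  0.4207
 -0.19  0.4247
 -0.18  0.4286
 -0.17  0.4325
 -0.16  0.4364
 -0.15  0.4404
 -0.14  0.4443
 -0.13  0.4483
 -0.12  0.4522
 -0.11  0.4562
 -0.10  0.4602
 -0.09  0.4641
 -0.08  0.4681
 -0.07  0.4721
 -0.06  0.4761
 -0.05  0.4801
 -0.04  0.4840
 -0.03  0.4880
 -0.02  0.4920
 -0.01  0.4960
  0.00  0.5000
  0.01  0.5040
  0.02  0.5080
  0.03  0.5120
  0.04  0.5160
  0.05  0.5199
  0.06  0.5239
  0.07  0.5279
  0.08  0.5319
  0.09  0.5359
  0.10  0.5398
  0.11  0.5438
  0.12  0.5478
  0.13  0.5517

σ√T = 0.54·√0.75 = 0.4677
d₁ = [ln(197/191) + (0.049 + ½·0.54²)·0.75] / (σ√T) = (0.0309 + 0.1461) / 0.4677 = 0.3785 which rounds to 0.38
d₂ = 0.3785 − 0.4677 = -0.0891 which rounds to -0.09
e^(−rT) = e^(−0.049·0.75) = 0.9639
N(−d₂) = N(0.09) = 0.5359;  N(−d₁) = N(-0.38) = 0.3520
P = 191·0.9639·0.5359 − 197·0.3520 = 98.6618 − 69.3440 = 29.3178

€29.32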